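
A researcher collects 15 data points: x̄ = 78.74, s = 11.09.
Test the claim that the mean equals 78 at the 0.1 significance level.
One-sample t-test:
H₀: μ = 78
H₁: μ ≠ 78
df = n - 1 = 14
t = (x̄ - μ₀) / (s/√n) = (78.74 - 78) / (11.09/√15) = 0.258
p-value = 0.7998

Since p-value > α = 0.1, we fail to reject H₀.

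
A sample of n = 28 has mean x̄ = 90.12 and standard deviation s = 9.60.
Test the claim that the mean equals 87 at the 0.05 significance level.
One-sample t-test:
H₀: μ = 87
H₁: μ ≠ 87
df = n - 1 = 27
t = (x̄ - μ₀) / (s/√n) = (90.12 - 87) / (9.60/√28) = 1.720
p-value = 0.0969

Since p-value > α = 0.05, we fail to reject H₀.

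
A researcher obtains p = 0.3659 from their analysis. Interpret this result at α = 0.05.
Since p = 0.3659 > α = 0.05, fail to reject H₀.
There is insufficient evidence to reject the null hypothesis; the result is not statistically significant at the 0.05 level.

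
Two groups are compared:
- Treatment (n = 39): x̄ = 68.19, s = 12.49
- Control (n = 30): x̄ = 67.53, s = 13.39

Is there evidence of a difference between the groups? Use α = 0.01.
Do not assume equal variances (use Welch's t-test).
Welch's two-sample t-test:
H₀: μ₁ = μ₂
H₁: μ₁ ≠ μ₂
s₁²/n₁ = 12.49²/39 = 4.0000,  s₂²/n₂ = 13.39²/30 = 5.9764
SE = √(s₁²/n₁ + s₂²/n₂) = √(4.0000 + 5.9764) = 3.1585
df (Welch-Satterthwaite) = (s₁²/n₁ + s₂²/n₂)² / [(s₁²/n₁)²/(n₁-1) + (s₂²/n₂)²/(n₂-1)] ≈ 60.22
t = (x̄₁ - x̄₂) / SE = (68.19 - 67.53) / 3.1585 = 0.66 / 3.1585 = 0.209
p-value = 0.8352

Since p-value > α = 0.01, we fail to reject H₀.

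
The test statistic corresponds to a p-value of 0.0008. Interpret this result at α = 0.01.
Since p = 0.0008 < α = 0.01, reject H₀.
There is sufficient evidence to reject the null hypothesis; the result is statistically significant at the 0.01 level.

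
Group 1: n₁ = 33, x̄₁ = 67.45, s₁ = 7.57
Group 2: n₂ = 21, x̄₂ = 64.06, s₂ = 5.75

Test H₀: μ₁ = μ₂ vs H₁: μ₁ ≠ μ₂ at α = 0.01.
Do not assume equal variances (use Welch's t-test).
Welch's two-sample t-test:
H₀: μ₁ = μ₂
H₁: μ₁ ≠ μ₂
s₁²/n₁ = 7.57²/33 = 1.7365,  s₂²/n₂ = 5.75²/21 = 1.5744
SE = √(s₁²/n₁ + s₂²/n₂) = √(1.7365 + 1.5744) = 1.8196
df (Welch-Satterthwaite) = (s₁²/n₁ + s₂²/n₂)² / [(s₁²/n₁)²/(n₁-1) + (s₂²/n₂)²/(n₂-1)] ≈ 50.25
t = (x̄₁ - x̄₂) / SE = (67.45 - 64.06) / 1.8196 = 3.39 / 1.8196 = 1.863
p-value = 0.0683

Since p-value > α = 0.01, we fail to reject H₀.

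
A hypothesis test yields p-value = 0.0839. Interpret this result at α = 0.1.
Since p = 0.0839 < α = 0.1, reject H₀.
There is sufficient evidence to reject the null hypothesis; the result is statistically significant at the 0.1 level.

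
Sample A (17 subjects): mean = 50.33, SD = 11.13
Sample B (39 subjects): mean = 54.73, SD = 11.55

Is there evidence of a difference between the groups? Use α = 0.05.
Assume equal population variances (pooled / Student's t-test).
Student's two-sample t-test (equal variances):
H₀: μ₁ = μ₂
H₁: μ₁ ≠ μ₂
df = n₁ + n₂ - 2 = 54
Pooled variance s_p² = [(n₁-1)s₁² + (n₂-1)s₂²] / (n₁ + n₂ - 2) = [(16)(11.13²) + (38)(11.55²)] / 54 = 130.5801
SE = √(s_p²(1/n₁ + 1/n₂)) = √(130.5801 × (1/17 + 1/39)) = 3.3211
t = (x̄₁ - x̄₂) / SE = (50.33 - 54.73) / 3.3211 = -4.40 / 3.3211 = -1.325
p-value = 0.1908

Since p-value > α = 0.05, we fail to reject H₀.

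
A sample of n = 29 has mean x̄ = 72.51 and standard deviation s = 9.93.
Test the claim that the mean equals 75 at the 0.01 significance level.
One-sample t-test:
H₀: μ = 75
H₁: μ ≠ 75
df = n - 1 = 28
t = (x̄ - μ₀) / (s/√n) = (72.51 - 75) / (9.93/√29) = -1.350
p-value = 0.1877

Since p-value > α = 0.01, we fail to reject H₀.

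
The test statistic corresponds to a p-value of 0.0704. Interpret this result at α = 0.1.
Since p = 0.0704 < α = 0.1, reject H₀.
There is sufficient evidence to reject the null hypothesis; the result is statistically significant at the 0.1 level.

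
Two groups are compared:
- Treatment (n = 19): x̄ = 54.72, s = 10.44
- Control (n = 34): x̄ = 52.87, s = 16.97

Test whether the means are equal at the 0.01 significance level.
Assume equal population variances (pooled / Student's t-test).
Student's two-sample t-test (equal variances):
H₀: μ₁ = μ₂
H₁: μ₁ ≠ μ₂
df = n₁ + n₂ - 2 = 51
Pooled variance s_p² = [(n₁-1)s₁² + (n₂-1)s₂²] / (n₁ + n₂ - 2) = [(18)(10.44²) + (33)(16.97²)] / 51 = 224.8089
SE = √(s_p²(1/n₁ + 1/n₂)) = √(224.8089 × (1/19 + 1/34)) = 4.2947
t = (x̄₁ - x̄₂) / SE = (54.72 - 52.87) / 4.2947 = 1.85 / 4.2947 = 0.431
p-value = 0.6685

Since p-value > α = 0.01, we fail to reject H₀.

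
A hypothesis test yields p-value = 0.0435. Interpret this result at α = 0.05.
Since p = 0.0435 < α = 0.05, reject H₀.
There is sufficient evidence to reject the null hypothesis; the result is statistically significant at the 0.05 level.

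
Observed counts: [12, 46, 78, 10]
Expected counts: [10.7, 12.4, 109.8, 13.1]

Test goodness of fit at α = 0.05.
Chi-square goodness of fit test:
H₀: observed counts match expected distribution
H₁: observed counts differ from expected distribution
df = k - 1 = 3
χ² = Σ(O - E)²/E
   = (12 - 10.7)²/10.7 + (46 - 12.4)²/12.4 + (78 - 109.8)²/109.8 + (10 - 13.1)²/13.1
   = 0.158 + 91.045 + 9.210 + 0.734
   = 101.15
p-value < 0.0001

Since p-value < α = 0.05, we reject H₀.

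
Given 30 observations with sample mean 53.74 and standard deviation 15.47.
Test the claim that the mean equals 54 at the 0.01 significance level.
One-sample t-test:
H₀: μ = 54
H₁: μ ≠ 54
df = n - 1 = 29
t = (x̄ - μ₀) / (s/√n) = (53.74 - 54) / (15.47/√30) = -0.092
p-value = 0.9273

Since p-value > α = 0.01, we fail to reject H₀.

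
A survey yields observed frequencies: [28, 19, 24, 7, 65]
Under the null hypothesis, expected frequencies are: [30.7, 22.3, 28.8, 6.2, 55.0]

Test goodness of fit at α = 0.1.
Chi-square goodness of fit test:
H₀: observed counts match expected distribution
H₁: observed counts differ from expected distribution
df = k - 1 = 4
χ² = Σ(O - E)²/E
   = (28 - 30.7)²/30.7 + (19 - 22.3)²/22.3 + (24 - 28.8)²/28.8 + (7 - 6.2)²/6.2 + (65 - 55.0)²/55.0
   = 0.237 + 0.488 + 0.800 + 0.103 + 1.818
   = 3.45
p-value = 0.4860

Since p-value > α = 0.1, we fail to reject H₀.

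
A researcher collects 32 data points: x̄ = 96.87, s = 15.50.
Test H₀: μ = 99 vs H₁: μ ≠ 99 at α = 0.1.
One-sample t-test:
H₀: μ = 99
H₁: μ ≠ 99
df = n - 1 = 31
t = (x̄ - μ₀) / (s/√n) = (96.87 - 99) / (15.50/√32) = -0.777
p-value = 0.4428

Since p-value > α = 0.1, we fail to reject H₀.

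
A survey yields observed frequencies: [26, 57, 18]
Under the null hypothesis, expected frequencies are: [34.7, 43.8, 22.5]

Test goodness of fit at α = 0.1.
Chi-square goodness of fit test:
H₀: observed counts match expected distribution
H₁: observed counts differ from expected distribution
df = k - 1 = 2
χ² = Σ(O - E)²/E
   = (26 - 34.7)²/34.7 + (57 - 43.8)²/43.8 + (18 - 22.5)²/22.5
   = 2.181 + 3.978 + 0.900
   = 7.06
p-value = 0.0293

Since p-value < α = 0.1, we reject H₀.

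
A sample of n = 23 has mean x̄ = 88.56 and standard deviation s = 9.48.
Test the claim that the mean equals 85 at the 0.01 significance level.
One-sample t-test:
H₀: μ = 85
H₁: μ ≠ 85
df = n - 1 = 22
t = (x̄ - μ₀) / (s/√n) = (88.56 - 85) / (9.48/√23) = 1.801
p-value = 0.0854

Since p-value > α = 0.01, we fail to reject H₀.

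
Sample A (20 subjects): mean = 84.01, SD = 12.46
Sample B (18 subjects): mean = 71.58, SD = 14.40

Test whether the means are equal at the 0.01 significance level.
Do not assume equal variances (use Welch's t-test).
Welch's two-sample t-test:
H₀: μ₁ = μ₂
H₁: μ₁ ≠ μ₂
s₁²/n₁ = 12.46²/20 = 7.7626,  s₂²/n₂ = 14.40²/18 = 11.5200
SE = √(s₁²/n₁ + s₂²/n₂) = √(7.7626 + 11.5200) = 4.3912
df (Welch-Satterthwaite) = (s₁²/n₁ + s₂²/n₂)² / [(s₁²/n₁)²/(n₁-1) + (s₂²/n₂)²/(n₂-1)] ≈ 33.87
t = (x̄₁ - x̄₂) / SE = (84.01 - 71.58) / 4.3912 = 12.43 / 4.3912 = 2.831
p-value = 0.0078

Since p-value < α = 0.01, we reject H₀.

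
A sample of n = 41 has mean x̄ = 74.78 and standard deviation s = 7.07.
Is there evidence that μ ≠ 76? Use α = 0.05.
One-sample t-test:
H₀: μ = 76
H₁: μ ≠ 76
df = n - 1 = 40
t = (x̄ - μ₀) / (s/√n) = (74.78 - 76) / (7.07/√41) = -1.105
p-value = 0.2758

Since p-value > α = 0.05, we fail to reject H₀.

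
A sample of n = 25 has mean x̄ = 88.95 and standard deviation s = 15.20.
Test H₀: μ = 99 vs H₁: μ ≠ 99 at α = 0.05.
One-sample t-test:
H₀: μ = 99
H₁: μ ≠ 99
df = n - 1 = 24
t = (x̄ - μ₀) / (s/√n) = (88.95 - 99) / (15.20/√25) = -3.306
p-value = 0.0030

Since p-value < α = 0.05, we reject H₀.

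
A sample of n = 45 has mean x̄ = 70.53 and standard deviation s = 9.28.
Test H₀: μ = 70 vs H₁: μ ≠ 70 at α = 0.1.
One-sample t-test:
H₀: μ = 70
H₁: μ ≠ 70
df = n - 1 = 44
t = (x̄ - μ₀) / (s/√n) = (70.53 - 70) / (9.28/√45) = 0.383
p-value = 0.7035

Since p-value > α = 0.1, we fail to reject H₀.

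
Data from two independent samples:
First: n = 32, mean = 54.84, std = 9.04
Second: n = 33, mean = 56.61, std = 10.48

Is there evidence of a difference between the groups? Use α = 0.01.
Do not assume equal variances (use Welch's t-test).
Welch's two-sample t-test:
H₀: μ₁ = μ₂
H₁: μ₁ ≠ μ₂
s₁²/n₁ = 9.04²/32 = 2.5538,  s₂²/n₂ = 10.48²/33 = 3.3282
SE = √(s₁²/n₁ + s₂²/n₂) = √(2.5538 + 3.3282) = 2.4253
df (Welch-Satterthwaite) = (s₁²/n₁ + s₂²/n₂)² / [(s₁²/n₁)²/(n₁-1) + (s₂²/n₂)²/(n₂-1)] ≈ 62.17
t = (x̄₁ - x̄₂) / SE = (54.84 - 56.61) / 2.4253 = -1.77 / 2.4253 = -0.730
p-value = 0.4682

Since p-value > α = 0.01, we fail to reject H₀.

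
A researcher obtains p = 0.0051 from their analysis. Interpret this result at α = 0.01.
Since p = 0.0051 < α = 0.01, reject H₀.
There is sufficient evidence to reject the null hypothesis; the result is statistically significant at the 0.01 level.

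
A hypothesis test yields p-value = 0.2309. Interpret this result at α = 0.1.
Since p = 0.2309 > α = 0.1, fail to reject H₀.
There is insufficient evidence to reject the null hypothesis; the result is not statistically significant at the 0.1 level.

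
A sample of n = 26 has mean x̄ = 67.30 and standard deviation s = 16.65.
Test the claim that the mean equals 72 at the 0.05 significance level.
One-sample t-test:
H₀: μ = 72
H₁: μ ≠ 72
df = n - 1 = 25
t = (x̄ - μ₀) / (s/√n) = (67.30 - 72) / (16.65/√26) = -1.439
p-value = 0.1625

Since p-value > α = 0.05, we fail to reject H₀.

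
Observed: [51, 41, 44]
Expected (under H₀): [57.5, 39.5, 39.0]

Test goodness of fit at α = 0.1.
Chi-square goodness of fit test:
H₀: observed counts match expected distribution
H₁: observed counts differ from expected distribution
df = k - 1 = 2
χ² = Σ(O - E)²/E
   = (51 - 57.5)²/57.5 + (41 - 39.5)²/39.5 + (44 - 39.0)²/39.0
   = 0.735 + 0.057 + 0.641
   = 1.43
p-value = 0.4885

Since p-value > α = 0.1, we fail to reject H₀.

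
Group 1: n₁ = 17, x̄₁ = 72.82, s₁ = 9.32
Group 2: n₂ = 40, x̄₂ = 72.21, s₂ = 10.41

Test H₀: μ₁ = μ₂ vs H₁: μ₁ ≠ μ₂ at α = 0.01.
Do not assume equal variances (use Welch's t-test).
Welch's two-sample t-test:
H₀: μ₁ = μ₂
H₁: μ₁ ≠ μ₂
s₁²/n₁ = 9.32²/17 = 5.1096,  s₂²/n₂ = 10.41²/40 = 2.7092
SE = √(s₁²/n₁ + s₂²/n₂) = √(5.1096 + 2.7092) = 2.7962
df (Welch-Satterthwaite) = (s₁²/n₁ + s₂²/n₂)² / [(s₁²/n₁)²/(n₁-1) + (s₂²/n₂)²/(n₂-1)] ≈ 33.59
t = (x̄₁ - x̄₂) / SE = (72.82 - 72.21) / 2.7962 = 0.61 / 2.7962 = 0.218
p-value = 0.8286

Since p-value > α = 0.01, we fail to reject H₀.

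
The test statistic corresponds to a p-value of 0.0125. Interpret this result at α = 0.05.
Since p = 0.0125 < α = 0.05, reject H₀.
There is sufficient evidence to reject the null hypothesis; the result is statistically significant at the 0.05 level.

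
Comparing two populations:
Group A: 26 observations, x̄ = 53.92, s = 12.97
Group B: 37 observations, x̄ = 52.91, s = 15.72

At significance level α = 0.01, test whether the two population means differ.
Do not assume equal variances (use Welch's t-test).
Welch's two-sample t-test:
H₀: μ₁ = μ₂
H₁: μ₁ ≠ μ₂
s₁²/n₁ = 12.97²/26 = 6.4700,  s₂²/n₂ = 15.72²/37 = 6.6789
SE = √(s₁²/n₁ + s₂²/n₂) = √(6.4700 + 6.6789) = 3.6261
df (Welch-Satterthwaite) = (s₁²/n₁ + s₂²/n₂)² / [(s₁²/n₁)²/(n₁-1) + (s₂²/n₂)²/(n₂-1)] ≈ 59.34
t = (x̄₁ - x̄₂) / SE = (53.92 - 52.91) / 3.6261 = 1.01 / 3.6261 = 0.279
p-value = 0.7816

Since p-value > α = 0.01, we fail to reject H₀.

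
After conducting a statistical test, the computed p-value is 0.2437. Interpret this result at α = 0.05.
Since p = 0.2437 > α = 0.05, fail to reject H₀.
There is insufficient evidence to reject the null hypothesis; the result is not statistically significant at the 0.05 level.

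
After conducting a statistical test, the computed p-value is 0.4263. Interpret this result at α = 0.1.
Since p = 0.4263 > α = 0.1, fail to reject H₀.
There is insufficient evidence to reject the null hypothesis; the result is not statistically significant at the 0.1 level.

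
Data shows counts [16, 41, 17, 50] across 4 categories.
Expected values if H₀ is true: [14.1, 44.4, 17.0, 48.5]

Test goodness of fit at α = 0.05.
Chi-square goodness of fit test:
H₀: observed counts match expected distribution
H₁: observed counts differ from expected distribution
df = k - 1 = 3
χ² = Σ(O - E)²/E
   = (16 - 14.1)²/14.1 + (41 - 44.4)²/44.4 + (17 - 17.0)²/17.0 + (50 - 48.5)²/48.5
   = 0.256 + 0.260 + 0.000 + 0.046
   = 0.56
p-value = 0.9049

Since p-value > α = 0.05, we fail to reject H₀.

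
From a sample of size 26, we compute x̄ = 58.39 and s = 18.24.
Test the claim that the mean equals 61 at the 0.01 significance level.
One-sample t-test:
H₀: μ = 61
H₁: μ ≠ 61
df = n - 1 = 25
t = (x̄ - μ₀) / (s/√n) = (58.39 - 61) / (18.24/√26) = -0.730
p-value = 0.4724

Since p-value > α = 0.01, we fail to reject H₀.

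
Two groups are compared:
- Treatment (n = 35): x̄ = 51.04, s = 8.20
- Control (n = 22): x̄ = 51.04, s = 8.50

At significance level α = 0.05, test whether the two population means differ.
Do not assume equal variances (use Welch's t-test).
Welch's two-sample t-test:
H₀: μ₁ = μ₂
H₁: μ₁ ≠ μ₂
s₁²/n₁ = 8.20²/35 = 1.9211,  s₂²/n₂ = 8.50²/22 = 3.2841
SE = √(s₁²/n₁ + s₂²/n₂) = √(1.9211 + 3.2841) = 2.2815
df (Welch-Satterthwaite) = (s₁²/n₁ + s₂²/n₂)² / [(s₁²/n₁)²/(n₁-1) + (s₂²/n₂)²/(n₂-1)] ≈ 43.55
t = (x̄₁ - x̄₂) / SE = (51.04 - 51.04) / 2.2815 = 0.00 / 2.2815 = 0.000
p-value = 1.0000

Since p-value > α = 0.05, we fail to reject H₀.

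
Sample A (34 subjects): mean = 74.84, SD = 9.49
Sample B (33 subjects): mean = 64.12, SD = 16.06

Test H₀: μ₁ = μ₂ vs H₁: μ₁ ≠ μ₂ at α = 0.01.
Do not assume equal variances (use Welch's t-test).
Welch's two-sample t-test:
H₀: μ₁ = μ₂
H₁: μ₁ ≠ μ₂
s₁²/n₁ = 9.49²/34 = 2.6488,  s₂²/n₂ = 16.06²/33 = 7.8159
SE = √(s₁²/n₁ + s₂²/n₂) = √(2.6488 + 7.8159) = 3.2349
df (Welch-Satterthwaite) = (s₁²/n₁ + s₂²/n₂)² / [(s₁²/n₁)²/(n₁-1) + (s₂²/n₂)²/(n₂-1)] ≈ 51.62
t = (x̄₁ - x̄₂) / SE = (74.84 - 64.12) / 3.2349 = 10.72 / 3.2349 = 3.314
p-value = 0.0017

Since p-value < α = 0.01, we reject H₀.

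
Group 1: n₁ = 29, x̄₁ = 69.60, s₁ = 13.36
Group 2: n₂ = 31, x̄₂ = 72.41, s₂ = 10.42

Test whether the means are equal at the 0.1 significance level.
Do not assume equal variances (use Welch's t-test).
Welch's two-sample t-test:
H₀: μ₁ = μ₂
H₁: μ₁ ≠ μ₂
s₁²/n₁ = 13.36²/29 = 6.1548,  s₂²/n₂ = 10.42²/31 = 3.5025
SE = √(s₁²/n₁ + s₂²/n₂) = √(6.1548 + 3.5025) = 3.1076
df (Welch-Satterthwaite) = (s₁²/n₁ + s₂²/n₂)² / [(s₁²/n₁)²/(n₁-1) + (s₂²/n₂)²/(n₂-1)] ≈ 52.94
t = (x̄₁ - x̄₂) / SE = (69.60 - 72.41) / 3.1076 = -2.81 / 3.1076 = -0.904
p-value = 0.3700

Since p-value > α = 0.1, we fail to reject H₀.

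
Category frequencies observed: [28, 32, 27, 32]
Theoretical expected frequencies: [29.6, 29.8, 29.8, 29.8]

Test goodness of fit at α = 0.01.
Chi-square goodness of fit test:
H₀: observed counts match expected distribution
H₁: observed counts differ from expected distribution
df = k - 1 = 3
χ² = Σ(O - E)²/E
   = (28 - 29.6)²/29.6 + (32 - 29.8)²/29.8 + (27 - 29.8)²/29.8 + (32 - 29.8)²/29.8
   = 0.086 + 0.162 + 0.263 + 0.162
   = 0.67
p-value = 0.8792

Since p-value > α = 0.01, we fail to reject H₀.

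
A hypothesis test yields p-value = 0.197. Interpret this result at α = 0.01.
Since p = 0.197 > α = 0.01, fail to reject H₀.
There is insufficient evidence to reject the null hypothesis; the result is not statistically significant at the 0.01 level.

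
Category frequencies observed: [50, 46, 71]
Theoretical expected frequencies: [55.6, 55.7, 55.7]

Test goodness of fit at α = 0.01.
Chi-square goodness of fit test:
H₀: observed counts match expected distribution
H₁: observed counts differ from expected distribution
df = k - 1 = 2
χ² = Σ(O - E)²/E
   = (50 - 55.6)²/55.6 + (46 - 55.7)²/55.7 + (71 - 55.7)²/55.7
   = 0.564 + 1.689 + 4.203
   = 6.46
p-value = 0.0396

Since p-value > α = 0.01, we fail to reject H₀.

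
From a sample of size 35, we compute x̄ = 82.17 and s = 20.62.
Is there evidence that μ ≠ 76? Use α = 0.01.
One-sample t-test:
H₀: μ = 76
H₁: μ ≠ 76
df = n - 1 = 34
t = (x̄ - μ₀) / (s/√n) = (82.17 - 76) / (20.62/√35) = 1.770
p-value = 0.0857

Since p-value > α = 0.01, we fail to reject H₀.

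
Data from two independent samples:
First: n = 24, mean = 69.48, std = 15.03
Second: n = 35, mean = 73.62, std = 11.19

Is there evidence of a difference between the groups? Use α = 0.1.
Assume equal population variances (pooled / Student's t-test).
Student's two-sample t-test (equal variances):
H₀: μ₁ = μ₂
H₁: μ₁ ≠ μ₂
df = n₁ + n₂ - 2 = 57
Pooled variance s_p² = [(n₁-1)s₁² + (n₂-1)s₂²] / (n₁ + n₂ - 2) = [(23)(15.03²) + (34)(11.19²)] / 57 = 165.8433
SE = √(s_p²(1/n₁ + 1/n₂)) = √(165.8433 × (1/24 + 1/35)) = 3.4130
t = (x̄₁ - x̄₂) / SE = (69.48 - 73.62) / 3.4130 = -4.14 / 3.4130 = -1.213
p-value = 0.2301

Since p-value > α = 0.1, we fail to reject H₀.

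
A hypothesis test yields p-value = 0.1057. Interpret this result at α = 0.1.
Since p = 0.1057 > α = 0.1, fail to reject H₀.
There is insufficient evidence to reject the null hypothesis; the result is not statistically significant at the 0.1 level.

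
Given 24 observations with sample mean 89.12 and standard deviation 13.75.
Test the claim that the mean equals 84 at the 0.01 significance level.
One-sample t-test:
H₀: μ = 84
H₁: μ ≠ 84
df = n - 1 = 23
t = (x̄ - μ₀) / (s/√n) = (89.12 - 84) / (13.75/√24) = 1.824
p-value = 0.0811

Since p-value > α = 0.01, we fail to reject H₀.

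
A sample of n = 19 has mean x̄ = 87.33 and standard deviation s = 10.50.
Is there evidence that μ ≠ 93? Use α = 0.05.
One-sample t-test:
H₀: μ = 93
H₁: μ ≠ 93
df = n - 1 = 18
t = (x̄ - μ₀) / (s/√n) = (87.33 - 93) / (10.50/√19) = -2.354
p-value = 0.0301

Since p-value < α = 0.05, we reject H₀.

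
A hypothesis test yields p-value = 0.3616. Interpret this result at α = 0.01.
Since p = 0.3616 > α = 0.01, fail to reject H₀.
There is insufficient evidence to reject the null hypothesis; the result is not statistically significant at the 0.01 level.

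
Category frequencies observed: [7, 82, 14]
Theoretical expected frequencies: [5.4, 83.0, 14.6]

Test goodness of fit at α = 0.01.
Chi-square goodness of fit test:
H₀: observed counts match expected distribution
H₁: observed counts differ from expected distribution
df = k - 1 = 2
χ² = Σ(O - E)²/E
   = (7 - 5.4)²/5.4 + (82 - 83.0)²/83.0 + (14 - 14.6)²/14.6
   = 0.474 + 0.012 + 0.025
   = 0.51
p-value = 0.7746

Since p-value > α = 0.01, we fail to reject H₀.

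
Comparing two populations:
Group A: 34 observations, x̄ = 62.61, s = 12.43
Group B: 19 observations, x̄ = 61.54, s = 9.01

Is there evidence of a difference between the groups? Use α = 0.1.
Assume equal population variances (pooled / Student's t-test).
Student's two-sample t-test (equal variances):
H₀: μ₁ = μ₂
H₁: μ₁ ≠ μ₂
df = n₁ + n₂ - 2 = 51
Pooled variance s_p² = [(n₁-1)s₁² + (n₂-1)s₂²] / (n₁ + n₂ - 2) = [(33)(12.43²) + (18)(9.01²)] / 51 = 128.6256
SE = √(s_p²(1/n₁ + 1/n₂)) = √(128.6256 × (1/34 + 1/19)) = 3.2485
t = (x̄₁ - x̄₂) / SE = (62.61 - 61.54) / 3.2485 = 1.07 / 3.2485 = 0.329
p-value = 0.7432

Since p-value > α = 0.1, we fail to reject H₀.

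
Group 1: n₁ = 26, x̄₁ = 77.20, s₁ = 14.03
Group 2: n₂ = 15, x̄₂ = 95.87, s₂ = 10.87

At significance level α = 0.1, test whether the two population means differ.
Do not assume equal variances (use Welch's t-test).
Welch's two-sample t-test:
H₀: μ₁ = μ₂
H₁: μ₁ ≠ μ₂
s₁²/n₁ = 14.03²/26 = 7.5708,  s₂²/n₂ = 10.87²/15 = 7.8771
SE = √(s₁²/n₁ + s₂²/n₂) = √(7.5708 + 7.8771) = 3.9304
df (Welch-Satterthwaite) = (s₁²/n₁ + s₂²/n₂)² / [(s₁²/n₁)²/(n₁-1) + (s₂²/n₂)²/(n₂-1)] ≈ 35.49
t = (x̄₁ - x̄₂) / SE = (77.20 - 95.87) / 3.9304 = -18.67 / 3.9304 = -4.750
p-value < 0.0001

Since p-value < α = 0.1, we reject H₀.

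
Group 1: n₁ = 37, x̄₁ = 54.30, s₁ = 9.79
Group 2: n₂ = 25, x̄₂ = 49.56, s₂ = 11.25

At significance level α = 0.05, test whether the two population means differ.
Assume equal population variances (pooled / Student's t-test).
Student's two-sample t-test (equal variances):
H₀: μ₁ = μ₂
H₁: μ₁ ≠ μ₂
df = n₁ + n₂ - 2 = 60
Pooled variance s_p² = [(n₁-1)s₁² + (n₂-1)s₂²] / (n₁ + n₂ - 2) = [(36)(9.79²) + (24)(11.25²)] / 60 = 108.1315
SE = √(s_p²(1/n₁ + 1/n₂)) = √(108.1315 × (1/37 + 1/25)) = 2.6922
t = (x̄₁ - x̄₂) / SE = (54.30 - 49.56) / 2.6922 = 4.74 / 2.6922 = 1.761
p-value = 0.0834

Since p-value > α = 0.05, we fail to reject H₀.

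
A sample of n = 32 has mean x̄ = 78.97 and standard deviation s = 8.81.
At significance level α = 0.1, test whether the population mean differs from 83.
One-sample t-test:
H₀: μ = 83
H₁: μ ≠ 83
df = n - 1 = 31
t = (x̄ - μ₀) / (s/√n) = (78.97 - 83) / (8.81/√32) = -2.588
p-value = 0.0146

Since p-value < α = 0.1, we reject H₀.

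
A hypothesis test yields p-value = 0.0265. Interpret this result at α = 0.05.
Since p = 0.0265 < α = 0.05, reject H₀.
There is sufficient evidence to reject the null hypothesis; the result is statistically significant at the 0.05 level.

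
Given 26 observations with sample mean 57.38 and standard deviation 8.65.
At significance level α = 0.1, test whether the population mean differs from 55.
One-sample t-test:
H₀: μ = 55
H₁: μ ≠ 55
df = n - 1 = 25
t = (x̄ - μ₀) / (s/√n) = (57.38 - 55) / (8.65/√26) = 1.403
p-value = 0.1729

Since p-value > α = 0.1, we fail to reject H₀.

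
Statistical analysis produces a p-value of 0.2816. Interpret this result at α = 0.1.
Since p = 0.2816 > α = 0.1, fail to reject H₀.
There is insufficient evidence to reject the null hypothesis; the result is not statistically significant at the 0.1 level.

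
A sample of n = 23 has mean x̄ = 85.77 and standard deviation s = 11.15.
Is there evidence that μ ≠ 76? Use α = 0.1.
One-sample t-test:
H₀: μ = 76
H₁: μ ≠ 76
df = n - 1 = 22
t = (x̄ - μ₀) / (s/√n) = (85.77 - 76) / (11.15/√23) = 4.202
p-value = 0.0004

Since p-value < α = 0.1, we reject H₀.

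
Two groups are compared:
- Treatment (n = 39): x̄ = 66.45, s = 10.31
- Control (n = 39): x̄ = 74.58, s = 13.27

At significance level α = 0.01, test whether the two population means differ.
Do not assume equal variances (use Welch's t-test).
Welch's two-sample t-test:
H₀: μ₁ = μ₂
H₁: μ₁ ≠ μ₂
s₁²/n₁ = 10.31²/39 = 2.7255,  s₂²/n₂ = 13.27²/39 = 4.5152
SE = √(s₁²/n₁ + s₂²/n₂) = √(2.7255 + 4.5152) = 2.6909
df (Welch-Satterthwaite) = (s₁²/n₁ + s₂²/n₂)² / [(s₁²/n₁)²/(n₁-1) + (s₂²/n₂)²/(n₂-1)] ≈ 71.62
t = (x̄₁ - x̄₂) / SE = (66.45 - 74.58) / 2.6909 = -8.13 / 2.6909 = -3.021
p-value = 0.0035

Since p-value < α = 0.01, we reject H₀.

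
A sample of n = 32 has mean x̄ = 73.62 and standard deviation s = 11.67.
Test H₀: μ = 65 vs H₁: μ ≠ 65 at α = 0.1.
One-sample t-test:
H₀: μ = 65
H₁: μ ≠ 65
df = n - 1 = 31
t = (x̄ - μ₀) / (s/√n) = (73.62 - 65) / (11.67/√32) = 4.178
p-value = 0.0002

Since p-value < α = 0.1, we reject H₀.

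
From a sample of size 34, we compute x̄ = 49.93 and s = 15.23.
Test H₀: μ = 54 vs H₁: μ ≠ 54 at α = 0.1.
One-sample t-test:
H₀: μ = 54
H₁: μ ≠ 54
df = n - 1 = 33
t = (x̄ - μ₀) / (s/√n) = (49.93 - 54) / (15.23/√34) = -1.558
p-value = 0.1287

Since p-value > α = 0.1, we fail to reject H₀.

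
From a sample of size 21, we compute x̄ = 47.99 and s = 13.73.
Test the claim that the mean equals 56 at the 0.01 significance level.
One-sample t-test:
H₀: μ = 56
H₁: μ ≠ 56
df = n - 1 = 20
t = (x̄ - μ₀) / (s/√n) = (47.99 - 56) / (13.73/√21) = -2.673
p-value = 0.0146

Since p-value > α = 0.01, we fail to reject H₀.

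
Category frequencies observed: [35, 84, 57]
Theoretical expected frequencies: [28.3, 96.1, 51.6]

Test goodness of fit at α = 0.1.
Chi-square goodness of fit test:
H₀: observed counts match expected distribution
H₁: observed counts differ from expected distribution
df = k - 1 = 2
χ² = Σ(O - E)²/E
   = (35 - 28.3)²/28.3 + (84 - 96.1)²/96.1 + (57 - 51.6)²/51.6
   = 1.586 + 1.524 + 0.565
   = 3.67
p-value = 0.1592

Since p-value > α = 0.1, we fail to reject H₀.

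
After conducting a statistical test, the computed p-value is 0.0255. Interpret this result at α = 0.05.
Since p = 0.0255 < α = 0.05, reject H₀.
There is sufficient evidence to reject the null hypothesis; the result is statistically significant at the 0.05 level.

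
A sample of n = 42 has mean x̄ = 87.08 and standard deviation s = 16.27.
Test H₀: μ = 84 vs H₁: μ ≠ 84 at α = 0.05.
One-sample t-test:
H₀: μ = 84
H₁: μ ≠ 84
df = n - 1 = 41
t = (x̄ - μ₀) / (s/√n) = (87.08 - 84) / (16.27/√42) = 1.227
p-value = 0.2269

Since p-value > α = 0.05, we fail to reject H₀.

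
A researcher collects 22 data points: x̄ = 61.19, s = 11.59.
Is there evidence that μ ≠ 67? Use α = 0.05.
One-sample t-test:
H₀: μ = 67
H₁: μ ≠ 67
df = n - 1 = 21
t = (x̄ - μ₀) / (s/√n) = (61.19 - 67) / (11.59/√22) = -2.351
p-value = 0.0286

Since p-value < α = 0.05, we reject H₀.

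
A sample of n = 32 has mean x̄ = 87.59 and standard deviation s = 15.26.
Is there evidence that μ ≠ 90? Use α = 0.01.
One-sample t-test:
H₀: μ = 90
H₁: μ ≠ 90
df = n - 1 = 31
t = (x̄ - μ₀) / (s/√n) = (87.59 - 90) / (15.26/√32) = -0.893
p-value = 0.3785

Since p-value > α = 0.01, we fail to reject H₀.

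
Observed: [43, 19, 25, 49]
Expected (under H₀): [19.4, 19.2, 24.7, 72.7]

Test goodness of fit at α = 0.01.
Chi-square goodness of fit test:
H₀: observed counts match expected distribution
H₁: observed counts differ from expected distribution
df = k - 1 = 3
χ² = Σ(O - E)²/E
   = (43 - 19.4)²/19.4 + (19 - 19.2)²/19.2 + (25 - 24.7)²/24.7 + (49 - 72.7)²/72.7
   = 28.709 + 0.002 + 0.004 + 7.726
   = 36.44
p-value < 0.0001

Since p-value < α = 0.01, we reject H₀.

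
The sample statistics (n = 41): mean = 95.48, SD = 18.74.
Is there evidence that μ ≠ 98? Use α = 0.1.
One-sample t-test:
H₀: μ = 98
H₁: μ ≠ 98
df = n - 1 = 40
t = (x̄ - μ₀) / (s/√n) = (95.48 - 98) / (18.74/√41) = -0.861
p-value = 0.3943

Since p-value > α = 0.1, we fail to reject H₀.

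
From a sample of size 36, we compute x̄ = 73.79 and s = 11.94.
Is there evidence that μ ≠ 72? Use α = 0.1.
One-sample t-test:
H₀: μ = 72
H₁: μ ≠ 72
df = n - 1 = 35
t = (x̄ - μ₀) / (s/√n) = (73.79 - 72) / (11.94/√36) = 0.899
p-value = 0.3745

Since p-value > α = 0.1, we fail to reject H₀.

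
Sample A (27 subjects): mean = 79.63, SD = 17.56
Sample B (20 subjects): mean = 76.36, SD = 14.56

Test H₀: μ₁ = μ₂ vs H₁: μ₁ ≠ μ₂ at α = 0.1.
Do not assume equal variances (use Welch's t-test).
Welch's two-sample t-test:
H₀: μ₁ = μ₂
H₁: μ₁ ≠ μ₂
s₁²/n₁ = 17.56²/27 = 11.4205,  s₂²/n₂ = 14.56²/20 = 10.5997
SE = √(s₁²/n₁ + s₂²/n₂) = √(11.4205 + 10.5997) = 4.6926
df (Welch-Satterthwaite) = (s₁²/n₁ + s₂²/n₂)² / [(s₁²/n₁)²/(n₁-1) + (s₂²/n₂)²/(n₂-1)] ≈ 44.36
t = (x̄₁ - x̄₂) / SE = (79.63 - 76.36) / 4.6926 = 3.27 / 4.6926 = 0.697
p-value = 0.4895

Since p-value > α = 0.1, we fail to reject H₀.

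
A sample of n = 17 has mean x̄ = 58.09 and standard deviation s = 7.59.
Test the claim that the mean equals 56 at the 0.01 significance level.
One-sample t-test:
H₀: μ = 56
H₁: μ ≠ 56
df = n - 1 = 16
t = (x̄ - μ₀) / (s/√n) = (58.09 - 56) / (7.59/√17) = 1.135
p-value = 0.2730

Since p-value > α = 0.01, we fail to reject H₀.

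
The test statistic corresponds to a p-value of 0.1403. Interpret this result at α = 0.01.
Since p = 0.1403 > α = 0.01, fail to reject H₀.
There is insufficient evidence to reject the null hypothesis; the result is not statistically significant at the 0.01 level.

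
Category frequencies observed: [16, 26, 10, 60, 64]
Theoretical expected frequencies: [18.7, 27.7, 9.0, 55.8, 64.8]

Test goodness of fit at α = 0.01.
Chi-square goodness of fit test:
H₀: observed counts match expected distribution
H₁: observed counts differ from expected distribution
df = k - 1 = 4
χ² = Σ(O - E)²/E
   = (16 - 18.7)²/18.7 + (26 - 27.7)²/27.7 + (10 - 9.0)²/9.0 + (60 - 55.8)²/55.8 + (64 - 64.8)²/64.8
   = 0.390 + 0.104 + 0.111 + 0.316 + 0.010
   = 0.93
p-value = 0.9200

Since p-value > α = 0.01, we fail to reject H₀.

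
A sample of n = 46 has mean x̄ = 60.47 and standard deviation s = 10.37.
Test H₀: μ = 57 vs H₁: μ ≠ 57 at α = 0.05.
One-sample t-test:
H₀: μ = 57
H₁: μ ≠ 57
df = n - 1 = 45
t = (x̄ - μ₀) / (s/√n) = (60.47 - 57) / (10.37/√46) = 2.269
p-value = 0.0281

Since p-value < α = 0.05, we reject H₀.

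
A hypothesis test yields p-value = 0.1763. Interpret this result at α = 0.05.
Since p = 0.1763 > α = 0.05, fail to reject H₀.
There is insufficient evidence to reject the null hypothesis; the result is not statistically significant at the 0.05 level.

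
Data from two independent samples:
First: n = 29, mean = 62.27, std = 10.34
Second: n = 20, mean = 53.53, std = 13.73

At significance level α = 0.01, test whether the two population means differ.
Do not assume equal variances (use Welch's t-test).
Welch's two-sample t-test:
H₀: μ₁ = μ₂
H₁: μ₁ ≠ μ₂
s₁²/n₁ = 10.34²/29 = 3.6867,  s₂²/n₂ = 13.73²/20 = 9.4256
SE = √(s₁²/n₁ + s₂²/n₂) = √(3.6867 + 9.4256) = 3.6211
df (Welch-Satterthwaite) = (s₁²/n₁ + s₂²/n₂)² / [(s₁²/n₁)²/(n₁-1) + (s₂²/n₂)²/(n₂-1)] ≈ 33.31
t = (x̄₁ - x̄₂) / SE = (62.27 - 53.53) / 3.6211 = 8.74 / 3.6211 = 2.414
p-value = 0.0214

Since p-value > α = 0.01, we fail to reject H₀.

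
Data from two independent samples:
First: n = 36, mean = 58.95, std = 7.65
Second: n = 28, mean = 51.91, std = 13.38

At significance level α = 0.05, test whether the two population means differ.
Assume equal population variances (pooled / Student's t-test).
Student's two-sample t-test (equal variances):
H₀: μ₁ = μ₂
H₁: μ₁ ≠ μ₂
df = n₁ + n₂ - 2 = 62
Pooled variance s_p² = [(n₁-1)s₁² + (n₂-1)s₂²] / (n₁ + n₂ - 2) = [(35)(7.65²) + (27)(13.38²)] / 62 = 110.9991
SE = √(s_p²(1/n₁ + 1/n₂)) = √(110.9991 × (1/36 + 1/28)) = 2.6547
t = (x̄₁ - x̄₂) / SE = (58.95 - 51.91) / 2.6547 = 7.04 / 2.6547 = 2.652
p-value = 0.0101

Since p-value < α = 0.05, we reject H₀.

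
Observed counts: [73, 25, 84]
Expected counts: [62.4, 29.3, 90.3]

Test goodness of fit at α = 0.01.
Chi-square goodness of fit test:
H₀: observed counts match expected distribution
H₁: observed counts differ from expected distribution
df = k - 1 = 2
χ² = Σ(O - E)²/E
   = (73 - 62.4)²/62.4 + (25 - 29.3)²/29.3 + (84 - 90.3)²/90.3
   = 1.801 + 0.631 + 0.440
   = 2.87
p-value = 0.2380

Since p-value > α = 0.01, we fail to reject H₀.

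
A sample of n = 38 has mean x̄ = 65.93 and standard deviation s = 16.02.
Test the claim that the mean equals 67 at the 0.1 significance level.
One-sample t-test:
H₀: μ = 67
H₁: μ ≠ 67
df = n - 1 = 37
t = (x̄ - μ₀) / (s/√n) = (65.93 - 67) / (16.02/√38) = -0.412
p-value = 0.6829

Since p-value > α = 0.1, we fail to reject H₀.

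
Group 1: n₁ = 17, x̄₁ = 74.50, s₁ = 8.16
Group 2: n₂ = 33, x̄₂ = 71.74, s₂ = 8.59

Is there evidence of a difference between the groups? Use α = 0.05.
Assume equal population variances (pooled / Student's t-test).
Student's two-sample t-test (equal variances):
H₀: μ₁ = μ₂
H₁: μ₁ ≠ μ₂
df = n₁ + n₂ - 2 = 48
Pooled variance s_p² = [(n₁-1)s₁² + (n₂-1)s₂²] / (n₁ + n₂ - 2) = [(16)(8.16²) + (32)(8.59²)] / 48 = 71.3873
SE = √(s_p²(1/n₁ + 1/n₂)) = √(71.3873 × (1/17 + 1/33)) = 2.5224
t = (x̄₁ - x̄₂) / SE = (74.50 - 71.74) / 2.5224 = 2.76 / 2.5224 = 1.094
p-value = 0.2793

Since p-value > α = 0.05, we fail to reject H₀.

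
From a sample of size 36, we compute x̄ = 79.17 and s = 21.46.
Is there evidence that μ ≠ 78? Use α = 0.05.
One-sample t-test:
H₀: μ = 78
H₁: μ ≠ 78
df = n - 1 = 35
t = (x̄ - μ₀) / (s/√n) = (79.17 - 78) / (21.46/√36) = 0.327
p-value = 0.7455

Since p-value > α = 0.05, we fail to reject H₀.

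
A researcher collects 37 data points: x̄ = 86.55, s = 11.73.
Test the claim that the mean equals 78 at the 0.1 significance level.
One-sample t-test:
H₀: μ = 78
H₁: μ ≠ 78
df = n - 1 = 36
t = (x̄ - μ₀) / (s/√n) = (86.55 - 78) / (11.73/√37) = 4.434
p-value = 0.0001

Since p-value < α = 0.1, we reject H₀.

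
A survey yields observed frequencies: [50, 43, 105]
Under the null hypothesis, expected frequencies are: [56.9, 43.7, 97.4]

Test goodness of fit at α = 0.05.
Chi-square goodness of fit test:
H₀: observed counts match expected distribution
H₁: observed counts differ from expected distribution
df = k - 1 = 2
χ² = Σ(O - E)²/E
   = (50 - 56.9)²/56.9 + (43 - 43.7)²/43.7 + (105 - 97.4)²/97.4
   = 0.837 + 0.011 + 0.593
   = 1.44
p-value = 0.4865

Since p-value > α = 0.05, we fail to reject H₀.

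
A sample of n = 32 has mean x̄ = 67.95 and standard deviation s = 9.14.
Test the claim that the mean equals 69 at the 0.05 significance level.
One-sample t-test:
H₀: μ = 69
H₁: μ ≠ 69
df = n - 1 = 31
t = (x̄ - μ₀) / (s/√n) = (67.95 - 69) / (9.14/√32) = -0.650
p-value = 0.5206

Since p-value > α = 0.05, we fail to reject H₀.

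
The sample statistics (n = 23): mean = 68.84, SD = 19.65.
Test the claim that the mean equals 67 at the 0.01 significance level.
One-sample t-test:
H₀: μ = 67
H₁: μ ≠ 67
df = n - 1 = 22
t = (x̄ - μ₀) / (s/√n) = (68.84 - 67) / (19.65/√23) = 0.449
p-value = 0.6578

Since p-value > α = 0.01, we fail to reject H₀.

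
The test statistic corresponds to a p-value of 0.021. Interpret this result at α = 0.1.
Since p = 0.021 < α = 0.1, reject H₀.
There is sufficient evidence to reject the null hypothesis; the result is statistically significant at the 0.1 level.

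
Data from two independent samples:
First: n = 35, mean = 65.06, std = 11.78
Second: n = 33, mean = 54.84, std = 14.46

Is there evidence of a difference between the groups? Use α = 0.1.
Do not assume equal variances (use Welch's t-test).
Welch's two-sample t-test:
H₀: μ₁ = μ₂
H₁: μ₁ ≠ μ₂
s₁²/n₁ = 11.78²/35 = 3.9648,  s₂²/n₂ = 14.46²/33 = 6.3361
SE = √(s₁²/n₁ + s₂²/n₂) = √(3.9648 + 6.3361) = 3.2095
df (Welch-Satterthwaite) = (s₁²/n₁ + s₂²/n₂)² / [(s₁²/n₁)²/(n₁-1) + (s₂²/n₂)²/(n₂-1)] ≈ 61.80
t = (x̄₁ - x̄₂) / SE = (65.06 - 54.84) / 3.2095 = 10.22 / 3.2095 = 3.184
p-value = 0.0023

Since p-value < α = 0.1, we reject H₀.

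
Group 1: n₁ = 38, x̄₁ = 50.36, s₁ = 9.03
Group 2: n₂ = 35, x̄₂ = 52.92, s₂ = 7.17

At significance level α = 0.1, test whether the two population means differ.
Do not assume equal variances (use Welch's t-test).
Welch's two-sample t-test:
H₀: μ₁ = μ₂
H₁: μ₁ ≠ μ₂
s₁²/n₁ = 9.03²/38 = 2.1458,  s₂²/n₂ = 7.17²/35 = 1.4688
SE = √(s₁²/n₁ + s₂²/n₂) = √(2.1458 + 1.4688) = 1.9012
df (Welch-Satterthwaite) = (s₁²/n₁ + s₂²/n₂)² / [(s₁²/n₁)²/(n₁-1) + (s₂²/n₂)²/(n₂-1)] ≈ 69.53
t = (x̄₁ - x̄₂) / SE = (50.36 - 52.92) / 1.9012 = -2.56 / 1.9012 = -1.347
p-value = 0.1825

Since p-value > α = 0.1, we fail to reject H₀.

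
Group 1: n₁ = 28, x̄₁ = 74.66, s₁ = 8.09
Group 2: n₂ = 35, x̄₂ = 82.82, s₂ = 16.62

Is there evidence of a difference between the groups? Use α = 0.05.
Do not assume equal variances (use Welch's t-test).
Welch's two-sample t-test:
H₀: μ₁ = μ₂
H₁: μ₁ ≠ μ₂
s₁²/n₁ = 8.09²/28 = 2.3374,  s₂²/n₂ = 16.62²/35 = 7.8921
SE = √(s₁²/n₁ + s₂²/n₂) = √(2.3374 + 7.8921) = 3.1984
df (Welch-Satterthwaite) = (s₁²/n₁ + s₂²/n₂)² / [(s₁²/n₁)²/(n₁-1) + (s₂²/n₂)²/(n₂-1)] ≈ 51.44
t = (x̄₁ - x̄₂) / SE = (74.66 - 82.82) / 3.1984 = -8.16 / 3.1984 = -2.551
p-value = 0.0137

Since p-value < α = 0.05, we reject H₀.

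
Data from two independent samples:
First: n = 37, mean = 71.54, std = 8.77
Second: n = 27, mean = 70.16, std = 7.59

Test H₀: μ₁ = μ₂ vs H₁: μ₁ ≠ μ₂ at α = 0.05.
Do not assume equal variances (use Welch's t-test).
Welch's two-sample t-test:
H₀: μ₁ = μ₂
H₁: μ₁ ≠ μ₂
s₁²/n₁ = 8.77²/37 = 2.0787,  s₂²/n₂ = 7.59²/27 = 2.1336
SE = √(s₁²/n₁ + s₂²/n₂) = √(2.0787 + 2.1336) = 2.0524
df (Welch-Satterthwaite) = (s₁²/n₁ + s₂²/n₂)² / [(s₁²/n₁)²/(n₁-1) + (s₂²/n₂)²/(n₂-1)] ≈ 60.12
t = (x̄₁ - x̄₂) / SE = (71.54 - 70.16) / 2.0524 = 1.38 / 2.0524 = 0.672
p-value = 0.5039

Since p-value > α = 0.05, we fail to reject H₀.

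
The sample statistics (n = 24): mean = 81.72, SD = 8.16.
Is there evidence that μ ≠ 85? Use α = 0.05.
One-sample t-test:
H₀: μ = 85
H₁: μ ≠ 85
df = n - 1 = 23
t = (x̄ - μ₀) / (s/√n) = (81.72 - 85) / (8.16/√24) = -1.969
p-value = 0.0611

Since p-value > α = 0.05, we fail to reject H₀.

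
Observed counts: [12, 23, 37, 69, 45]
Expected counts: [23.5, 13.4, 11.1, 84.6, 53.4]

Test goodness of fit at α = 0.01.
Chi-square goodness of fit test:
H₀: observed counts match expected distribution
H₁: observed counts differ from expected distribution
df = k - 1 = 4
χ² = Σ(O - E)²/E
   = (12 - 23.5)²/23.5 + (23 - 13.4)²/13.4 + (37 - 11.1)²/11.1 + (69 - 84.6)²/84.6 + (45 - 53.4)²/53.4
   = 5.628 + 6.878 + 60.433 + 2.877 + 1.321
   = 77.14
p-value < 0.0001

Since p-value < α = 0.01, we reject H₀.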